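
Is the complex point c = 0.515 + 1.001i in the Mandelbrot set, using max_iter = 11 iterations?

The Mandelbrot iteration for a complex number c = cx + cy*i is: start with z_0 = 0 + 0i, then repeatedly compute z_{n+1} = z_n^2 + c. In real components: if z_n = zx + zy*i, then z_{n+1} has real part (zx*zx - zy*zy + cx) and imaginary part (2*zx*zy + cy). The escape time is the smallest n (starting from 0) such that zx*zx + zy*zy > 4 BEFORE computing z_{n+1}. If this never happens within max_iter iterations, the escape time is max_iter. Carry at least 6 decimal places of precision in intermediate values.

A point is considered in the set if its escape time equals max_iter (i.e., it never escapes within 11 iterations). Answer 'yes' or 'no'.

z_0 = 0 + 0i, c = 0.5150 + 1.0010i
Iter 1: z = 0.5150 + 1.0010i, |z|^2 = 1.2672
Iter 2: z = -0.2218 + 2.0320i, |z|^2 = 4.1783
Escaped at iteration 2

Answer: no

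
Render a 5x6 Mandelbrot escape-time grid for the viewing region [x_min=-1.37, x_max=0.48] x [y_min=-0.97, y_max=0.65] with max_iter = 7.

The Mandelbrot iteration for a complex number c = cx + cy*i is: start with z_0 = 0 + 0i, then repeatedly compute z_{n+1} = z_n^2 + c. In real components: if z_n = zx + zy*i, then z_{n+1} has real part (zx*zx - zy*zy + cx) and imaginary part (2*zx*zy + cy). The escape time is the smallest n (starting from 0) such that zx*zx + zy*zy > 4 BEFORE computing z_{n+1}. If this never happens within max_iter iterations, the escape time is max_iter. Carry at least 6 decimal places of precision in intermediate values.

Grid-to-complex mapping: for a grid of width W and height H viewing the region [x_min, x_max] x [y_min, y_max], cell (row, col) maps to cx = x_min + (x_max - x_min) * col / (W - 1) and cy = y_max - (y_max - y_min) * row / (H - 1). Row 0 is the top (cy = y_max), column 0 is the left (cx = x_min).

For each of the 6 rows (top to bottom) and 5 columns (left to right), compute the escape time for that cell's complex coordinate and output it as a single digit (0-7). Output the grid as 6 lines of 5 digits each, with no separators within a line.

(row=0, col=0): c = -1.3700 + 0.6500i → escape time 3
(row=0, col=1): c = -0.9075 + 0.6500i → escape time 4
(row=0, col=2): c = -0.4450 + 0.6500i → escape time 7
(row=0, col=3): c = 0.0175 + 0.6500i → escape time 7
(row=0, col=4): c = 0.4800 + 0.6500i → escape time 4
(row=1, col=0): c = -1.3700 + 0.3260i → escape time 6
(row=1, col=1): c = -0.9075 + 0.3260i → escape time 7
(row=1, col=2): c = -0.4450 + 0.3260i → escape time 7
(row=1, col=3): c = 0.0175 + 0.3260i → escape time 7
(row=1, col=4): c = 0.4800 + 0.3260i → escape time 6
(row=2, col=0): c = -1.3700 + 0.0020i → escape time 7
(row=2, col=1): c = -0.9075 + 0.0020i → escape time 7
(row=2, col=2): c = -0.4450 + 0.0020i → escape time 7
(row=2, col=3): c = 0.0175 + 0.0020i → escape time 7
(row=2, col=4): c = 0.4800 + 0.0020i → escape time 5
(row=3, col=0): c = -1.3700 + -0.3220i → escape time 6
(row=3, col=1): c = -0.9075 + -0.3220i → escape time 7
(row=3, col=2): c = -0.4450 + -0.3220i → escape time 7
(row=3, col=3): c = 0.0175 + -0.3220i → escape time 7
(row=3, col=4): c = 0.4800 + -0.3220i → escape time 6
(row=4, col=0): c = -1.3700 + -0.6460i → escape time 3
(row=4, col=1): c = -0.9075 + -0.6460i → escape time 4
(row=4, col=2): c = -0.4450 + -0.6460i → escape time 7
(row=4, col=3): c = 0.0175 + -0.6460i → escape time 7
(row=4, col=4): c = 0.4800 + -0.6460i → escape time 4
(row=5, col=0): c = -1.3700 + -0.9700i → escape time 3
(row=5, col=1): c = -0.9075 + -0.9700i → escape time 3
(row=5, col=2): c = -0.4450 + -0.9700i → escape time 4
(row=5, col=3): c = 0.0175 + -0.9700i → escape time 6
(row=5, col=4): c = 0.4800 + -0.9700i → escape time 3

Answer: 34774
67776
77775
67776
34774
33463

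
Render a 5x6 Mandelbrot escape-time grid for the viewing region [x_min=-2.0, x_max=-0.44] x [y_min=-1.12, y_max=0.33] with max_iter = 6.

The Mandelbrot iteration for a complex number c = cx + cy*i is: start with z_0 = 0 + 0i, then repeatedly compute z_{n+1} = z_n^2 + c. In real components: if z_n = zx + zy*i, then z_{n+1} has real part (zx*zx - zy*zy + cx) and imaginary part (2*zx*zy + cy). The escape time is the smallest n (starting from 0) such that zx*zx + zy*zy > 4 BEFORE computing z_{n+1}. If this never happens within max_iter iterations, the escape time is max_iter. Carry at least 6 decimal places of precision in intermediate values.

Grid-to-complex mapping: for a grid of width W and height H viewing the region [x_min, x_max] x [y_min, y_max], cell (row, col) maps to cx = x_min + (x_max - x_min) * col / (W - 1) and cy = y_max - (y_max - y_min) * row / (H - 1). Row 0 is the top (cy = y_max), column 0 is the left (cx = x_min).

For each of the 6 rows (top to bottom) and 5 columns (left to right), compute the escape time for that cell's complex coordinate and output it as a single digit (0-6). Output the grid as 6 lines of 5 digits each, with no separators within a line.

(row=0, col=0): c = -2.0000 + 0.3300i → escape time 1
(row=0, col=1): c = -1.6100 + 0.3300i → escape time 4
(row=0, col=2): c = -1.2200 + 0.3300i → escape time 6
(row=0, col=3): c = -0.8300 + 0.3300i → escape time 6
(row=0, col=4): c = -0.4400 + 0.3300i → escape time 6
(row=1, col=0): c = -2.0000 + 0.0400i → escape time 1
(row=1, col=1): c = -1.6100 + 0.0400i → escape time 6
(row=1, col=2): c = -1.2200 + 0.0400i → escape time 6
(row=1, col=3): c = -0.8300 + 0.0400i → escape time 6
(row=1, col=4): c = -0.4400 + 0.0400i → escape time 6
(row=2, col=0): c = -2.0000 + -0.2500i → escape time 1
(row=2, col=1): c = -1.6100 + -0.2500i → escape time 4
(row=2, col=2): c = -1.2200 + -0.2500i → escape time 6
(row=2, col=3): c = -0.8300 + -0.2500i → escape time 6
(row=2, col=4): c = -0.4400 + -0.2500i → escape time 6
(row=3, col=0): c = -2.0000 + -0.5400i → escape time 1
(row=3, col=1): c = -1.6100 + -0.5400i → escape time 3
(row=3, col=2): c = -1.2200 + -0.5400i → escape time 4
(row=3, col=3): c = -0.8300 + -0.5400i → escape time 5
(row=3, col=4): c = -0.4400 + -0.5400i → escape time 6
(row=4, col=0): c = -2.0000 + -0.8300i → escape time 1
(row=4, col=1): c = -1.6100 + -0.8300i → escape time 3
(row=4, col=2): c = -1.2200 + -0.8300i → escape time 3
(row=4, col=3): c = -0.8300 + -0.8300i → escape time 4
(row=4, col=4): c = -0.4400 + -0.8300i → escape time 5
(row=5, col=0): c = -2.0000 + -1.1200i → escape time 1
(row=5, col=1): c = -1.6100 + -1.1200i → escape time 2
(row=5, col=2): c = -1.2200 + -1.1200i → escape time 3
(row=5, col=3): c = -0.8300 + -1.1200i → escape time 3
(row=5, col=4): c = -0.4400 + -1.1200i → escape time 4

Answer: 14666
16666
14666
13456
13345
12334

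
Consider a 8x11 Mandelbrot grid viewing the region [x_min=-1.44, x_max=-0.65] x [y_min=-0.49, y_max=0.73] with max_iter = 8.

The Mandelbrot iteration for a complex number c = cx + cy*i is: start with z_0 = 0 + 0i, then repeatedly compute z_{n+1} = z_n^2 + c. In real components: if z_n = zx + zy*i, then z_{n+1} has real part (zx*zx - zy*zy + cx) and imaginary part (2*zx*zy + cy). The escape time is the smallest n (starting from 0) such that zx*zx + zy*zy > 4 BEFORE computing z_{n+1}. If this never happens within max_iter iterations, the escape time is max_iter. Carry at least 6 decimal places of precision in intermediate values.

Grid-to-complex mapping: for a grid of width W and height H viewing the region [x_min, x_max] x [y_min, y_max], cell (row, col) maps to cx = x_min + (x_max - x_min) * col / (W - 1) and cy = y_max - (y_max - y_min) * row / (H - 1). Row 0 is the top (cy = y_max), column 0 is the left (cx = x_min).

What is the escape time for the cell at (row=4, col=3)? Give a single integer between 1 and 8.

Answer: 8

Derivation:
z_0 = 0 + 0i, c = -1.1014 + 0.2420i
Iter 1: z = -1.1014 + 0.2420i, |z|^2 = 1.2717
Iter 2: z = 0.0532 + -0.2911i, |z|^2 = 0.0876
Iter 3: z = -1.1833 + 0.2111i, |z|^2 = 1.4448
Iter 4: z = 0.2543 + -0.2575i, |z|^2 = 0.1310
Iter 5: z = -1.1031 + 0.1110i, |z|^2 = 1.2291
Iter 6: z = 0.1030 + -0.0029i, |z|^2 = 0.0106
Iter 7: z = -1.0908 + 0.2414i, |z|^2 = 1.2482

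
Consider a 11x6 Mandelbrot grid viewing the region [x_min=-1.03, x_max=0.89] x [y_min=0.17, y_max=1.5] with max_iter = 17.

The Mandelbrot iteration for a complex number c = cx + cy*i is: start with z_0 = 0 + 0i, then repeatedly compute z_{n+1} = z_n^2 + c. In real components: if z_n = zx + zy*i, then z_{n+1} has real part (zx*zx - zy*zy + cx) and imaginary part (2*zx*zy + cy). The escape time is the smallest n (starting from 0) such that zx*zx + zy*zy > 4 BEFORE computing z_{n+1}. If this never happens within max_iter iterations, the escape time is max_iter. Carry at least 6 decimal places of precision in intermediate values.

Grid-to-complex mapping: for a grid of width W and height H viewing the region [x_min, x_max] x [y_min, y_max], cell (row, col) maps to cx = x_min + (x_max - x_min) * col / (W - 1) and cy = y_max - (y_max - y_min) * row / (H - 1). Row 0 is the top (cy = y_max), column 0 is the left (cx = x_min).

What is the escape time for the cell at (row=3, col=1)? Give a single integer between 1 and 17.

z_0 = 0 + 0i, c = -0.8380 + 0.7020i
Iter 1: z = -0.8380 + 0.7020i, |z|^2 = 1.1950
Iter 2: z = -0.6286 + -0.4746i, |z|^2 = 0.6203
Iter 3: z = -0.6681 + 1.2986i, |z|^2 = 2.1327
Iter 4: z = -2.0779 + -1.0332i, |z|^2 = 5.3852
Escaped at iteration 4

Answer: 4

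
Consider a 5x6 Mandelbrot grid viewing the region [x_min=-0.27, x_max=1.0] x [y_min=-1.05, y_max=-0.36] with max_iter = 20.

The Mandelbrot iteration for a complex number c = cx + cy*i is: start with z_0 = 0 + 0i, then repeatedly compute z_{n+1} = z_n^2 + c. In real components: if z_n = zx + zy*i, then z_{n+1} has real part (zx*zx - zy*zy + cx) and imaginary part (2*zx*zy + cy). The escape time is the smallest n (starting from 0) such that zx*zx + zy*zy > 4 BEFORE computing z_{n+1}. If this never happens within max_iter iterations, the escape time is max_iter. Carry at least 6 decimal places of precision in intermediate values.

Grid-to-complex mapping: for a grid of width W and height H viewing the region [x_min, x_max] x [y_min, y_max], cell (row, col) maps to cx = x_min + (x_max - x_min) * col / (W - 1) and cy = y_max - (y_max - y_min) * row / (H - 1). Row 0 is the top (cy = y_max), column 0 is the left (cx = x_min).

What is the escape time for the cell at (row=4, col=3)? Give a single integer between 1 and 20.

z_0 = 0 + 0i, c = 0.6825 + -0.9120i
Iter 1: z = 0.6825 + -0.9120i, |z|^2 = 1.2976
Iter 2: z = 0.3166 + -2.1569i, |z|^2 = 4.7523
Escaped at iteration 2

Answer: 2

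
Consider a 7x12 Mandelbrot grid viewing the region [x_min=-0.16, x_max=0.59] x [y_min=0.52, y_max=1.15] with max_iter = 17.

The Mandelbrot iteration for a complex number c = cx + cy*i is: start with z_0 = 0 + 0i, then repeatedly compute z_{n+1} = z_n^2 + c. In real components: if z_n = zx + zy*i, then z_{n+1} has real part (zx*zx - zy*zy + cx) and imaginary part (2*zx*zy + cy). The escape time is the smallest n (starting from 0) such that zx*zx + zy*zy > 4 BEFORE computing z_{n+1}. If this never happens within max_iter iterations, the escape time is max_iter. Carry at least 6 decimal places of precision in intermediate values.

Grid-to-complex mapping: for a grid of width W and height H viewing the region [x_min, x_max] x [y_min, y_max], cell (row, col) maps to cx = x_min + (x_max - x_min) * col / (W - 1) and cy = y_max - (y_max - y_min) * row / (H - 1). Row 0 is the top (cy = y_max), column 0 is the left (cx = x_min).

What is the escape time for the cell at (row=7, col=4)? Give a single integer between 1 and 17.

Answer: 5

Derivation:
z_0 = 0 + 0i, c = 0.3400 + 0.7491i
Iter 1: z = 0.3400 + 0.7491i, |z|^2 = 0.6767
Iter 2: z = -0.1055 + 1.2585i, |z|^2 = 1.5949
Iter 3: z = -1.2326 + 0.4835i, |z|^2 = 1.7531
Iter 4: z = 1.6256 + -0.4427i, |z|^2 = 2.8386
Iter 5: z = 2.7866 + -0.6904i, |z|^2 = 8.2416
Escaped at iteration 5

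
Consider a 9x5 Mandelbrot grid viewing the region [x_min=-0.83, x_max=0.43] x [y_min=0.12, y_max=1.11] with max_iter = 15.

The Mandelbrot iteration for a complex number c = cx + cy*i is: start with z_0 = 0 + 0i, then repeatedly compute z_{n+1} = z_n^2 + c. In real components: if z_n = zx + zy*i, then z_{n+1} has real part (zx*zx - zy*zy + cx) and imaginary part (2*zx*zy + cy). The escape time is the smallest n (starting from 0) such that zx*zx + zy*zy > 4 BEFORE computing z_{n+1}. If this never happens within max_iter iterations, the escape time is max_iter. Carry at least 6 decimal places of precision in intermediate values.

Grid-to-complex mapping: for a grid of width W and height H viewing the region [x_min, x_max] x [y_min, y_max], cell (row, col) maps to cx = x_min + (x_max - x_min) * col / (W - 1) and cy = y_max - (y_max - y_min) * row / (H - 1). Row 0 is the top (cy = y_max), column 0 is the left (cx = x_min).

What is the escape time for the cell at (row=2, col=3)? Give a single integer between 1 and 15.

z_0 = 0 + 0i, c = -0.3575 + 0.6150i
Iter 1: z = -0.3575 + 0.6150i, |z|^2 = 0.5060
Iter 2: z = -0.6079 + 0.1753i, |z|^2 = 0.4003
Iter 3: z = -0.0187 + 0.4019i, |z|^2 = 0.1619
Iter 4: z = -0.5187 + 0.6000i, |z|^2 = 0.6290
Iter 5: z = -0.4485 + -0.0074i, |z|^2 = 0.2012
Iter 6: z = -0.1564 + 0.6216i, |z|^2 = 0.4109
Iter 7: z = -0.7195 + 0.4205i, |z|^2 = 0.6945
Iter 8: z = -0.0167 + 0.0099i, |z|^2 = 0.0004
Iter 9: z = -0.3573 + 0.6147i, |z|^2 = 0.5055
Iter 10: z = -0.6076 + 0.1757i, |z|^2 = 0.4001
Iter 11: z = -0.0192 + 0.4014i, |z|^2 = 0.1615
Iter 12: z = -0.5183 + 0.5996i, |z|^2 = 0.6282
Iter 13: z = -0.4484 + -0.0065i, |z|^2 = 0.2011
Iter 14: z = -0.1565 + 0.6209i, |z|^2 = 0.4100

Answer: 15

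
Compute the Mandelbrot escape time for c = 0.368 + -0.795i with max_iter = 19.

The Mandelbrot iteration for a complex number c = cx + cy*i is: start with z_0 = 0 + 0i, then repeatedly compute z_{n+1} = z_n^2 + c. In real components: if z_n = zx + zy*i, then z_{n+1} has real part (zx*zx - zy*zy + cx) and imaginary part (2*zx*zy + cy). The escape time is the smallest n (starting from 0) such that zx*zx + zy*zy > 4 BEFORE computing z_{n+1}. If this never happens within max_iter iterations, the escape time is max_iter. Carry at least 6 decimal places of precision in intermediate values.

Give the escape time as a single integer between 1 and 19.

Answer: 4

Derivation:
z_0 = 0 + 0i, c = 0.3680 + -0.7950i
Iter 1: z = 0.3680 + -0.7950i, |z|^2 = 0.7674
Iter 2: z = -0.1286 + -1.3801i, |z|^2 = 1.9213
Iter 3: z = -1.5202 + -0.4400i, |z|^2 = 2.5046
Iter 4: z = 2.4854 + 0.5429i, |z|^2 = 6.4717
Escaped at iteration 4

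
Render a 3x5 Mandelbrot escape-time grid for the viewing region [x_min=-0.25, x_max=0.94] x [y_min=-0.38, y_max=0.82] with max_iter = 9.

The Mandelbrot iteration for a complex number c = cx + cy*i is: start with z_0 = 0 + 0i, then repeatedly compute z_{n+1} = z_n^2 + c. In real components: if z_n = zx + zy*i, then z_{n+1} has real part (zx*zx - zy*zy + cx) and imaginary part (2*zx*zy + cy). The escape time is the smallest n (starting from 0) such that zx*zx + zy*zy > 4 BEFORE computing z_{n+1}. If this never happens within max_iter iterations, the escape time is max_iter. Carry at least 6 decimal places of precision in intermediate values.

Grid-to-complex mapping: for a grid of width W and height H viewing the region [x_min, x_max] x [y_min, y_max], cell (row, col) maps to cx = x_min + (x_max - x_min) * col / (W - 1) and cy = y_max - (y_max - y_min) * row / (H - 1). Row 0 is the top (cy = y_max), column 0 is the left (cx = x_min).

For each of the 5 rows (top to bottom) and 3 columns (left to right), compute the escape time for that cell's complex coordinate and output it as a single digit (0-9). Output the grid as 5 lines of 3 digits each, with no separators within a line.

(row=0, col=0): c = -0.2500 + 0.8200i → escape time 9
(row=0, col=1): c = 0.3450 + 0.8200i → escape time 4
(row=0, col=2): c = 0.9400 + 0.8200i → escape time 2
(row=1, col=0): c = -0.2500 + 0.5200i → escape time 9
(row=1, col=1): c = 0.3450 + 0.5200i → escape time 9
(row=1, col=2): c = 0.9400 + 0.5200i → escape time 2
(row=2, col=0): c = -0.2500 + 0.2200i → escape time 9
(row=2, col=1): c = 0.3450 + 0.2200i → escape time 9
(row=2, col=2): c = 0.9400 + 0.2200i → escape time 3
(row=3, col=0): c = -0.2500 + -0.0800i → escape time 9
(row=3, col=1): c = 0.3450 + -0.0800i → escape time 9
(row=3, col=2): c = 0.9400 + -0.0800i → escape time 3
(row=4, col=0): c = -0.2500 + -0.3800i → escape time 9
(row=4, col=1): c = 0.3450 + -0.3800i → escape time 9
(row=4, col=2): c = 0.9400 + -0.3800i → escape time 2

Answer: 942
992
993
993
992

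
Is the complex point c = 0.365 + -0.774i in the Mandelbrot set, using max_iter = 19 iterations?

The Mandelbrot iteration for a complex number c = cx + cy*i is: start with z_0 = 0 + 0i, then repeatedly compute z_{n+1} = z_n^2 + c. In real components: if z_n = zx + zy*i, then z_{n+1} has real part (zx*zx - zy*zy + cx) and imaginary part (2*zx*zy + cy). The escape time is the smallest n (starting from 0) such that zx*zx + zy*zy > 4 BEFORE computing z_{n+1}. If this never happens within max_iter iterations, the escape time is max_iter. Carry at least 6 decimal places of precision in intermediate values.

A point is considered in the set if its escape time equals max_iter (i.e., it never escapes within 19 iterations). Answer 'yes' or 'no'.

Answer: no

Derivation:
z_0 = 0 + 0i, c = 0.3650 + -0.7740i
Iter 1: z = 0.3650 + -0.7740i, |z|^2 = 0.7323
Iter 2: z = -0.1009 + -1.3390i, |z|^2 = 1.8031
Iter 3: z = -1.4178 + -0.5039i, |z|^2 = 2.2641
Iter 4: z = 2.1212 + 0.6549i, |z|^2 = 4.9285
Escaped at iteration 4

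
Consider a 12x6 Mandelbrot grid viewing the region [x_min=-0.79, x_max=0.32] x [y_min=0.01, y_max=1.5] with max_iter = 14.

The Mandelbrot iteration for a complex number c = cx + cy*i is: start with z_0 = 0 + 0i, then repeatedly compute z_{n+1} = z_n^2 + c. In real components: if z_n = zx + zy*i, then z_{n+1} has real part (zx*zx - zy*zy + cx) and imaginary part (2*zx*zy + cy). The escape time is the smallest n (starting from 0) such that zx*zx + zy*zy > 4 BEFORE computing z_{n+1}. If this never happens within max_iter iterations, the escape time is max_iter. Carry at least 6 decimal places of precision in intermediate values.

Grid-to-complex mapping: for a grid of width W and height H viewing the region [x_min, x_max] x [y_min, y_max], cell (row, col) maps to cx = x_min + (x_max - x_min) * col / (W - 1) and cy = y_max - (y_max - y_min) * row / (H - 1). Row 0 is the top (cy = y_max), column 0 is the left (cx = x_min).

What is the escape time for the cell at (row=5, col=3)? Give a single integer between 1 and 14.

Answer: 14

Derivation:
z_0 = 0 + 0i, c = -0.4873 + 0.0100i
Iter 1: z = -0.4873 + 0.0100i, |z|^2 = 0.2375
Iter 2: z = -0.2499 + 0.0003i, |z|^2 = 0.0625
Iter 3: z = -0.4248 + 0.0099i, |z|^2 = 0.1806
Iter 4: z = -0.3069 + 0.0016i, |z|^2 = 0.0942
Iter 5: z = -0.3931 + 0.0090i, |z|^2 = 0.1546
Iter 6: z = -0.3328 + 0.0029i, |z|^2 = 0.1108
Iter 7: z = -0.3765 + 0.0081i, |z|^2 = 0.1418
Iter 8: z = -0.3456 + 0.0039i, |z|^2 = 0.1194
Iter 9: z = -0.3679 + 0.0073i, |z|^2 = 0.1354
Iter 10: z = -0.3520 + 0.0046i, |z|^2 = 0.1239
Iter 11: z = -0.3634 + 0.0067i, |z|^2 = 0.1321
Iter 12: z = -0.3553 + 0.0051i, |z|^2 = 0.1262
Iter 13: z = -0.3611 + 0.0064i, |z|^2 = 0.1304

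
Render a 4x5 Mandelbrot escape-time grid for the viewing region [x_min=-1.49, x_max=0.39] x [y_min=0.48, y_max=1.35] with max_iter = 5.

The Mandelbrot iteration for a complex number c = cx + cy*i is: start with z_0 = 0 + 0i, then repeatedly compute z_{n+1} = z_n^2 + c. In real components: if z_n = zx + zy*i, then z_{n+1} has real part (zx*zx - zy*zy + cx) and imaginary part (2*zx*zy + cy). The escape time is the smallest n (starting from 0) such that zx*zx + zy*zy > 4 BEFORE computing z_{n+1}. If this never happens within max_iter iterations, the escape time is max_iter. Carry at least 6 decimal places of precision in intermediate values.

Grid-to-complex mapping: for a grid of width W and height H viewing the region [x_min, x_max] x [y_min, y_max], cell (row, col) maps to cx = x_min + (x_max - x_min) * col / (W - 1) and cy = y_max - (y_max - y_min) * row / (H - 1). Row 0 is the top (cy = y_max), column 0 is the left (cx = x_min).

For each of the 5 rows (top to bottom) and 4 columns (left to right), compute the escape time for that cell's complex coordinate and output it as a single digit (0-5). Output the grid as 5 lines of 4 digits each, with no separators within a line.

Answer: 1222
2352
3353
3455
3555

Derivation:
(row=0, col=0): c = -1.4900 + 1.3500i → escape time 1
(row=0, col=1): c = -0.8633 + 1.3500i → escape time 2
(row=0, col=2): c = -0.2367 + 1.3500i → escape time 2
(row=0, col=3): c = 0.3900 + 1.3500i → escape time 2
(row=1, col=0): c = -1.4900 + 1.1325i → escape time 2
(row=1, col=1): c = -0.8633 + 1.1325i → escape time 3
(row=1, col=2): c = -0.2367 + 1.1325i → escape time 5
(row=1, col=3): c = 0.3900 + 1.1325i → escape time 2
(row=2, col=0): c = -1.4900 + 0.9150i → escape time 3
(row=2, col=1): c = -0.8633 + 0.9150i → escape time 3
(row=2, col=2): c = -0.2367 + 0.9150i → escape time 5
(row=2, col=3): c = 0.3900 + 0.9150i → escape time 3
(row=3, col=0): c = -1.4900 + 0.6975i → escape time 3
(row=3, col=1): c = -0.8633 + 0.6975i → escape time 4
(row=3, col=2): c = -0.2367 + 0.6975i → escape time 5
(row=3, col=3): c = 0.3900 + 0.6975i → escape time 5
(row=4, col=0): c = -1.4900 + 0.4800i → escape time 3
(row=4, col=1): c = -0.8633 + 0.4800i → escape time 5
(row=4, col=2): c = -0.2367 + 0.4800i → escape time 5
(row=4, col=3): c = 0.3900 + 0.4800i → escape time 5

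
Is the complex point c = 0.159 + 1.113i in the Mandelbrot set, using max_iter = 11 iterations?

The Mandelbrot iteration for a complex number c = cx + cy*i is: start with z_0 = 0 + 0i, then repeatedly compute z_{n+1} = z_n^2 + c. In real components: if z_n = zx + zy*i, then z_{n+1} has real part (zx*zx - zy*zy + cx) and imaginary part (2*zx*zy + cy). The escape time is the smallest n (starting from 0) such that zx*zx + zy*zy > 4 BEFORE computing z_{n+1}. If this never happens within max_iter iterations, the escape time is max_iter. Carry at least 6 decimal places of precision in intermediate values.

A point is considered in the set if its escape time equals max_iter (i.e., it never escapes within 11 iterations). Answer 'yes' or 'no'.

Answer: no

Derivation:
z_0 = 0 + 0i, c = 0.1590 + 1.1130i
Iter 1: z = 0.1590 + 1.1130i, |z|^2 = 1.2641
Iter 2: z = -1.0545 + 1.4669i, |z|^2 = 3.2638
Iter 3: z = -0.8810 + -1.9807i, |z|^2 = 4.6994
Escaped at iteration 3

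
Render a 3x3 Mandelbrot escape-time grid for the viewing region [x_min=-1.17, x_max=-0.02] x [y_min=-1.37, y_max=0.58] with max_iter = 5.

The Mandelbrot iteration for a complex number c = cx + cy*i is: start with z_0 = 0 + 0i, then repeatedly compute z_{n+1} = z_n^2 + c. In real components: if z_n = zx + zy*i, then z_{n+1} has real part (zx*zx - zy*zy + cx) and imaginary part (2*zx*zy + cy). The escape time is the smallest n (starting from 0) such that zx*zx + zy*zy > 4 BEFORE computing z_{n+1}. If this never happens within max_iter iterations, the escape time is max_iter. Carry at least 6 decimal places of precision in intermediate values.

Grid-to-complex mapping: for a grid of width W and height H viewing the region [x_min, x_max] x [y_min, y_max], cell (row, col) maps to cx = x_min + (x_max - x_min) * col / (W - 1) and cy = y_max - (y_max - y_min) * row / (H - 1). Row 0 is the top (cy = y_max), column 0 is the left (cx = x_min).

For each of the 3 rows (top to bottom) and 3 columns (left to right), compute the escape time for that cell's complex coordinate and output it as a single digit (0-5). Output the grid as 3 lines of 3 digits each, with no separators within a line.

(row=0, col=0): c = -1.1700 + 0.5800i → escape time 4
(row=0, col=1): c = -0.5950 + 0.5800i → escape time 5
(row=0, col=2): c = -0.0200 + 0.5800i → escape time 5
(row=1, col=0): c = -1.1700 + -0.3950i → escape time 5
(row=1, col=1): c = -0.5950 + -0.3950i → escape time 5
(row=1, col=2): c = -0.0200 + -0.3950i → escape time 5
(row=2, col=0): c = -1.1700 + -1.3700i → escape time 2
(row=2, col=1): c = -0.5950 + -1.3700i → escape time 2
(row=2, col=2): c = -0.0200 + -1.3700i → escape time 2

Answer: 455
555
222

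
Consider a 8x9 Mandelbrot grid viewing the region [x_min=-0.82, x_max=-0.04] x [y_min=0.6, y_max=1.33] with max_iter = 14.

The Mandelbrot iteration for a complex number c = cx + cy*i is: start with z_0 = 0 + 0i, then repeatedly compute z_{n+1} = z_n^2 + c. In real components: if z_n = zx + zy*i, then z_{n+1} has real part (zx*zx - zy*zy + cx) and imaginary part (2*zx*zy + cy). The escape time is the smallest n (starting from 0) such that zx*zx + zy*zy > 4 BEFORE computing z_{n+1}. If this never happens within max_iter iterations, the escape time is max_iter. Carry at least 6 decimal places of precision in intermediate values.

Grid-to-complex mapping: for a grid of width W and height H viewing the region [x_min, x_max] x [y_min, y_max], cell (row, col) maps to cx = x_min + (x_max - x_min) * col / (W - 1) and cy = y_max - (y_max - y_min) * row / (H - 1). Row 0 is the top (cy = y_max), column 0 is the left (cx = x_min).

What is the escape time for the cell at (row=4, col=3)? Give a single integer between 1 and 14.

Answer: 4

Derivation:
z_0 = 0 + 0i, c = -0.4857 + 0.9650i
Iter 1: z = -0.4857 + 0.9650i, |z|^2 = 1.1671
Iter 2: z = -1.1810 + 0.0276i, |z|^2 = 1.3956
Iter 3: z = 0.9083 + 0.8999i, |z|^2 = 1.6348
Iter 4: z = -0.4704 + 2.5998i, |z|^2 = 6.9801
Escaped at iteration 4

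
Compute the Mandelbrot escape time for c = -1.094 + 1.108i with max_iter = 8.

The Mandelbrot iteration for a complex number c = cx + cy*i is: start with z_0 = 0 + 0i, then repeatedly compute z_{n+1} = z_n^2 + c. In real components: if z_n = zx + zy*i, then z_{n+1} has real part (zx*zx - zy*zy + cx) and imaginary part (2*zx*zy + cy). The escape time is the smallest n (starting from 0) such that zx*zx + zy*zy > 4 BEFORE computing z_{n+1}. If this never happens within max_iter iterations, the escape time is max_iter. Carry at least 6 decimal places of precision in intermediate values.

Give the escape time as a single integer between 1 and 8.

z_0 = 0 + 0i, c = -1.0940 + 1.1080i
Iter 1: z = -1.0940 + 1.1080i, |z|^2 = 2.4245
Iter 2: z = -1.1248 + -1.3163i, |z|^2 = 2.9979
Iter 3: z = -1.5614 + 4.0692i, |z|^2 = 18.9967
Escaped at iteration 3

Answer: 3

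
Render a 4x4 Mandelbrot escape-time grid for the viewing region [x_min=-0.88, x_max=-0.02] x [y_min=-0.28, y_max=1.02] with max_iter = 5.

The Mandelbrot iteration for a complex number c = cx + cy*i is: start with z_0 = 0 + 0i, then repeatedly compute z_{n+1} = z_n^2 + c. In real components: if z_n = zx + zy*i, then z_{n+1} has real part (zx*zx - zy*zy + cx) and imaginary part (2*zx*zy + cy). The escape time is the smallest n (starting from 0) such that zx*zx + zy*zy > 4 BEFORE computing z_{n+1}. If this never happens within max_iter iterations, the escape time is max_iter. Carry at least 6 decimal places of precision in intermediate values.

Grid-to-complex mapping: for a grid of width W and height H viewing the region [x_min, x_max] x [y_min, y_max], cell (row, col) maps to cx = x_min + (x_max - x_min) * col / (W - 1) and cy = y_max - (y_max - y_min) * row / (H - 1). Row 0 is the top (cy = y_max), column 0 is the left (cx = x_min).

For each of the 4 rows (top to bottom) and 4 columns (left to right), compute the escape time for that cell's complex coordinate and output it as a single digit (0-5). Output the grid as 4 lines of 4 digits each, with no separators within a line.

Answer: 3455
5555
5555
5555

Derivation:
(row=0, col=0): c = -0.8800 + 1.0200i → escape time 3
(row=0, col=1): c = -0.5933 + 1.0200i → escape time 4
(row=0, col=2): c = -0.3067 + 1.0200i → escape time 5
(row=0, col=3): c = -0.0200 + 1.0200i → escape time 5
(row=1, col=0): c = -0.8800 + 0.5867i → escape time 5
(row=1, col=1): c = -0.5933 + 0.5867i → escape time 5
(row=1, col=2): c = -0.3067 + 0.5867i → escape time 5
(row=1, col=3): c = -0.0200 + 0.5867i → escape time 5
(row=2, col=0): c = -0.8800 + 0.1533i → escape time 5
(row=2, col=1): c = -0.5933 + 0.1533i → escape time 5
(row=2, col=2): c = -0.3067 + 0.1533i → escape time 5
(row=2, col=3): c = -0.0200 + 0.1533i → escape time 5
(row=3, col=0): c = -0.8800 + -0.2800i → escape time 5
(row=3, col=1): c = -0.5933 + -0.2800i → escape time 5
(row=3, col=2): c = -0.3067 + -0.2800i → escape time 5
(row=3, col=3): c = -0.0200 + -0.2800i → escape time 5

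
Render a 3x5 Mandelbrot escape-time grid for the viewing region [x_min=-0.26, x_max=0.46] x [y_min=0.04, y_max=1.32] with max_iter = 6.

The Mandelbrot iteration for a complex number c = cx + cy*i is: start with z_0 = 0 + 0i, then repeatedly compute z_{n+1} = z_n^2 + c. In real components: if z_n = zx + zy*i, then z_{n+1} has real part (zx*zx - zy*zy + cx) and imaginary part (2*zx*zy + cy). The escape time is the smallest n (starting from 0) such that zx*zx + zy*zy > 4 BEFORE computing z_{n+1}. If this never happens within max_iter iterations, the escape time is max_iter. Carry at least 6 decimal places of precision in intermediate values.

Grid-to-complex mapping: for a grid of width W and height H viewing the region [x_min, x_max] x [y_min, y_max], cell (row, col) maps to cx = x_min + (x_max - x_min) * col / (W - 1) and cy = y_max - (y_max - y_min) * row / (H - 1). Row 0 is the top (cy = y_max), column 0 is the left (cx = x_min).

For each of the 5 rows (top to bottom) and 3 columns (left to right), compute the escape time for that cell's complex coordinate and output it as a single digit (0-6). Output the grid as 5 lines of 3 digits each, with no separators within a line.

Answer: 222
643
664
666
665

Derivation:
(row=0, col=0): c = -0.2600 + 1.3200i → escape time 2
(row=0, col=1): c = 0.1000 + 1.3200i → escape time 2
(row=0, col=2): c = 0.4600 + 1.3200i → escape time 2
(row=1, col=0): c = -0.2600 + 1.0000i → escape time 6
(row=1, col=1): c = 0.1000 + 1.0000i → escape time 4
(row=1, col=2): c = 0.4600 + 1.0000i → escape time 3
(row=2, col=0): c = -0.2600 + 0.6800i → escape time 6
(row=2, col=1): c = 0.1000 + 0.6800i → escape time 6
(row=2, col=2): c = 0.4600 + 0.6800i → escape time 4
(row=3, col=0): c = -0.2600 + 0.3600i → escape time 6
(row=3, col=1): c = 0.1000 + 0.3600i → escape time 6
(row=3, col=2): c = 0.4600 + 0.3600i → escape time 6
(row=4, col=0): c = -0.2600 + 0.0400i → escape time 6
(row=4, col=1): c = 0.1000 + 0.0400i → escape time 6
(row=4, col=2): c = 0.4600 + 0.0400i → escape time 5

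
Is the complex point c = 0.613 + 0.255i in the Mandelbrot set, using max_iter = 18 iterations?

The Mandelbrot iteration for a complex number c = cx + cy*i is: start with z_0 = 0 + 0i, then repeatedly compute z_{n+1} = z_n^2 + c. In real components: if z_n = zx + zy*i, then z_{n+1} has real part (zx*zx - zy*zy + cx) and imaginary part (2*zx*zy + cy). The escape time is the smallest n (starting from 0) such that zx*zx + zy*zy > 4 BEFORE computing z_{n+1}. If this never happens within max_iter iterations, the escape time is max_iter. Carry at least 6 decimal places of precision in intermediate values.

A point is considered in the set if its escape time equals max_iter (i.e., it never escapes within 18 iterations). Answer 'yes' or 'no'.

Answer: no

Derivation:
z_0 = 0 + 0i, c = 0.6130 + 0.2550i
Iter 1: z = 0.6130 + 0.2550i, |z|^2 = 0.4408
Iter 2: z = 0.9237 + 0.5676i, |z|^2 = 1.1755
Iter 3: z = 1.1441 + 1.3037i, |z|^2 = 3.0086
Iter 4: z = 0.2224 + 3.2381i, |z|^2 = 10.5347
Escaped at iteration 4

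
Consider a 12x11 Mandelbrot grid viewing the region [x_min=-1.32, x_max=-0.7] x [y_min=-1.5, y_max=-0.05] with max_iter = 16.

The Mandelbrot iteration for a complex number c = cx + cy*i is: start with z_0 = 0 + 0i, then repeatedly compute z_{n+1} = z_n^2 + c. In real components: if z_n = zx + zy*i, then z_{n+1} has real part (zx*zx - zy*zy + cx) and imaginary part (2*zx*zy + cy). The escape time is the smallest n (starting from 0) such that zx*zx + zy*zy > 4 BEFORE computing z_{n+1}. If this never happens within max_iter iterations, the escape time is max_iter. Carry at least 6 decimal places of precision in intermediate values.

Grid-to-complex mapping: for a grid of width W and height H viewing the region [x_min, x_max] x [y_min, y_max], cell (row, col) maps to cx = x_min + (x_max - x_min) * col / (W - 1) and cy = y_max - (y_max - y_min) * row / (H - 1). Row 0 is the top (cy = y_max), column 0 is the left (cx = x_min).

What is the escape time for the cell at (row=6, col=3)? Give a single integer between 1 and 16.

z_0 = 0 + 0i, c = -1.1509 + -0.9200i
Iter 1: z = -1.1509 + -0.9200i, |z|^2 = 2.1710
Iter 2: z = -0.6727 + 1.1977i, |z|^2 = 1.8870
Iter 3: z = -2.1328 + -2.5314i, |z|^2 = 10.9567
Escaped at iteration 3

Answer: 3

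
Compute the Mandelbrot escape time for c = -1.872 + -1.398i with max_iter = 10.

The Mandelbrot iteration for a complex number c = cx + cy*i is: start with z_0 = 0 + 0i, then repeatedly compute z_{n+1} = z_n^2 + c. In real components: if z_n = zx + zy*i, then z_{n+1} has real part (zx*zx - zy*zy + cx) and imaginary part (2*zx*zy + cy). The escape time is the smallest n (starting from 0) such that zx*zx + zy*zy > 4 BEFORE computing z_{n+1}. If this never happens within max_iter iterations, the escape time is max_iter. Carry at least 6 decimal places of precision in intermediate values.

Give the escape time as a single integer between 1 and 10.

Answer: 1

Derivation:
z_0 = 0 + 0i, c = -1.8720 + -1.3980i
Iter 1: z = -1.8720 + -1.3980i, |z|^2 = 5.4588
Escaped at iteration 1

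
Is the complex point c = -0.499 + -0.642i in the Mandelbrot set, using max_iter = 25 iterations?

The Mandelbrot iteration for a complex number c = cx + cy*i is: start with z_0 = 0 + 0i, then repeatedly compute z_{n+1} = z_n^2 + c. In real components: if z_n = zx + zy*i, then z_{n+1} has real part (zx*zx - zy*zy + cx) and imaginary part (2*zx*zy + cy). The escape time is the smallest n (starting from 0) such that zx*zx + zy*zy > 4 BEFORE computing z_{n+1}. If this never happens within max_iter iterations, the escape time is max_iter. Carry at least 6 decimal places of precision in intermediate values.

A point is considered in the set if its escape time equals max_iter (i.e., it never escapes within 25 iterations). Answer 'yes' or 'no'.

z_0 = 0 + 0i, c = -0.4990 + -0.6420i
Iter 1: z = -0.4990 + -0.6420i, |z|^2 = 0.6612
Iter 2: z = -0.6622 + -0.0013i, |z|^2 = 0.4385
Iter 3: z = -0.0605 + -0.6403i, |z|^2 = 0.4136
Iter 4: z = -0.9053 + -0.5645i, |z|^2 = 1.1382
Iter 5: z = 0.0020 + 0.3801i, |z|^2 = 0.1444
Iter 6: z = -0.6434 + -0.6405i, |z|^2 = 0.8242
Iter 7: z = -0.4952 + 0.1822i, |z|^2 = 0.2785
Iter 8: z = -0.2870 + -0.8225i, |z|^2 = 0.7589
Iter 9: z = -1.0932 + -0.1700i, |z|^2 = 1.2239
Iter 10: z = 0.6671 + -0.2704i, |z|^2 = 0.5182
Iter 11: z = -0.1271 + -1.0028i, |z|^2 = 1.0218
Iter 12: z = -1.4885 + -0.3871i, |z|^2 = 2.3654
Iter 13: z = 1.5667 + 0.5105i, |z|^2 = 2.7150
Iter 14: z = 1.6949 + 0.9575i, |z|^2 = 3.7894
Iter 15: z = 1.4570 + 2.6036i, |z|^2 = 8.9014
Escaped at iteration 15

Answer: no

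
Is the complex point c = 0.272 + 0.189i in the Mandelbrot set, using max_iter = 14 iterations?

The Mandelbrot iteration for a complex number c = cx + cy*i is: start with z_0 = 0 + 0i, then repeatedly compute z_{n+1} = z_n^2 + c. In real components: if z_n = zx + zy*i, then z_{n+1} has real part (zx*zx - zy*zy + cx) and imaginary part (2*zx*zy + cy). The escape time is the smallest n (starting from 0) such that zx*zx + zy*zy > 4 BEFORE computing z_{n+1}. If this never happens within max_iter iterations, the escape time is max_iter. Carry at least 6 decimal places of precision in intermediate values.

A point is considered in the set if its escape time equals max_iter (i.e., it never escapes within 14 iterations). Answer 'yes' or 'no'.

z_0 = 0 + 0i, c = 0.2720 + 0.1890i
Iter 1: z = 0.2720 + 0.1890i, |z|^2 = 0.1097
Iter 2: z = 0.3103 + 0.2918i, |z|^2 = 0.1814
Iter 3: z = 0.2831 + 0.3701i, |z|^2 = 0.2171
Iter 4: z = 0.2152 + 0.3985i, |z|^2 = 0.2051
Iter 5: z = 0.1595 + 0.3605i, |z|^2 = 0.1554
Iter 6: z = 0.1675 + 0.3040i, |z|^2 = 0.1204
Iter 7: z = 0.2076 + 0.2908i, |z|^2 = 0.1277
Iter 8: z = 0.2305 + 0.3098i, |z|^2 = 0.1491
Iter 9: z = 0.2292 + 0.3318i, |z|^2 = 0.1626
Iter 10: z = 0.2144 + 0.3411i, |z|^2 = 0.1623
Iter 11: z = 0.2016 + 0.3353i, |z|^2 = 0.1531
Iter 12: z = 0.2002 + 0.3242i, |z|^2 = 0.1452
Iter 13: z = 0.2070 + 0.3188i, |z|^2 = 0.1445
Did not escape in 14 iterations → in set

Answer: yes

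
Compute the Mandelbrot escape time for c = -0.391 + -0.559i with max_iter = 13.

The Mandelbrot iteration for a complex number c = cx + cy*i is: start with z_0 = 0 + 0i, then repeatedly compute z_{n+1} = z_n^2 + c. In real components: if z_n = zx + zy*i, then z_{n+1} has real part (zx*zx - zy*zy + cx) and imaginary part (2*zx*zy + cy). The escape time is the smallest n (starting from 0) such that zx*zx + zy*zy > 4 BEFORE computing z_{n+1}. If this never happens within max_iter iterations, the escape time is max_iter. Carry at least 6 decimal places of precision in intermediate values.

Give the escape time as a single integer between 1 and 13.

Answer: 13

Derivation:
z_0 = 0 + 0i, c = -0.3910 + -0.5590i
Iter 1: z = -0.3910 + -0.5590i, |z|^2 = 0.4654
Iter 2: z = -0.5506 + -0.1219i, |z|^2 = 0.3180
Iter 3: z = -0.1027 + -0.4248i, |z|^2 = 0.1910
Iter 4: z = -0.5609 + -0.4718i, |z|^2 = 0.5372
Iter 5: z = -0.2989 + -0.0298i, |z|^2 = 0.0902
Iter 6: z = -0.3025 + -0.5412i, |z|^2 = 0.3844
Iter 7: z = -0.5924 + -0.2315i, |z|^2 = 0.4045
Iter 8: z = -0.0937 + -0.2847i, |z|^2 = 0.0898
Iter 9: z = -0.4633 + -0.5056i, |z|^2 = 0.4703
Iter 10: z = -0.4321 + -0.0905i, |z|^2 = 0.1949
Iter 11: z = -0.2125 + -0.4808i, |z|^2 = 0.2763
Iter 12: z = -0.5770 + -0.3547i, |z|^2 = 0.4587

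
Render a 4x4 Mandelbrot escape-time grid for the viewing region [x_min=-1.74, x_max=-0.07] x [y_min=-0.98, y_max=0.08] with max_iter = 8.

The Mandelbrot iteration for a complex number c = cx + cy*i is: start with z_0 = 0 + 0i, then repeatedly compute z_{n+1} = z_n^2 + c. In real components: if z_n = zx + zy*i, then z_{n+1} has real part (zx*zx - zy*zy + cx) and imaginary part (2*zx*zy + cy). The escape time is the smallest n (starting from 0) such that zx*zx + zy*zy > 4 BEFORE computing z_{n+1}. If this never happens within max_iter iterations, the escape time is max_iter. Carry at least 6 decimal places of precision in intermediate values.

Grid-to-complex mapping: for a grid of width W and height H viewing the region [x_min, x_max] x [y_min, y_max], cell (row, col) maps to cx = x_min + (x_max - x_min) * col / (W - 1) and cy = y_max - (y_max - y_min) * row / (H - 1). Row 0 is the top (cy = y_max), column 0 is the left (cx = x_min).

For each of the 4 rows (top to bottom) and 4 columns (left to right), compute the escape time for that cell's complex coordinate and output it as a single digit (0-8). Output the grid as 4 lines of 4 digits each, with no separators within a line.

(row=0, col=0): c = -1.7400 + 0.0800i → escape time 6
(row=0, col=1): c = -1.1833 + 0.0800i → escape time 8
(row=0, col=2): c = -0.6267 + 0.0800i → escape time 8
(row=0, col=3): c = -0.0700 + 0.0800i → escape time 8
(row=1, col=0): c = -1.7400 + -0.2733i → escape time 4
(row=1, col=1): c = -1.1833 + -0.2733i → escape time 8
(row=1, col=2): c = -0.6267 + -0.2733i → escape time 8
(row=1, col=3): c = -0.0700 + -0.2733i → escape time 8
(row=2, col=0): c = -1.7400 + -0.6267i → escape time 3
(row=2, col=1): c = -1.1833 + -0.6267i → escape time 3
(row=2, col=2): c = -0.6267 + -0.6267i → escape time 8
(row=2, col=3): c = -0.0700 + -0.6267i → escape time 8
(row=3, col=0): c = -1.7400 + -0.9800i → escape time 2
(row=3, col=1): c = -1.1833 + -0.9800i → escape time 3
(row=3, col=2): c = -0.6267 + -0.9800i → escape time 4
(row=3, col=3): c = -0.0700 + -0.9800i → escape time 8

Answer: 6888
4888
3388
2348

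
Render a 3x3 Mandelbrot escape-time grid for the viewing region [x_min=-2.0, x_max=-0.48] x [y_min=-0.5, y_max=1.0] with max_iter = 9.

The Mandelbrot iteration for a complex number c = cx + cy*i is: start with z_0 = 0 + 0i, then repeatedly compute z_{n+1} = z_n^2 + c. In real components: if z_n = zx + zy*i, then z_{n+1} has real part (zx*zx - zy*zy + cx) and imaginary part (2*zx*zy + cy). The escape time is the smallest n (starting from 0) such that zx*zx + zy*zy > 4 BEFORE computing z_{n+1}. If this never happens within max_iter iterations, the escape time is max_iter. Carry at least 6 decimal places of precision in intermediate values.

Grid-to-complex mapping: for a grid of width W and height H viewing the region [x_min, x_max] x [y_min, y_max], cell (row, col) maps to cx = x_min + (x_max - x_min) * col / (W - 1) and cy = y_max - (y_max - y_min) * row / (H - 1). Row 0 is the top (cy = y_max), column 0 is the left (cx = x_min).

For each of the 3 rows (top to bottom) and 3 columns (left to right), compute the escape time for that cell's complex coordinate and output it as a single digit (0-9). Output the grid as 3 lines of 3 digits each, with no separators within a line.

Answer: 134
199
149

Derivation:
(row=0, col=0): c = -2.0000 + 1.0000i → escape time 1
(row=0, col=1): c = -1.2400 + 1.0000i → escape time 3
(row=0, col=2): c = -0.4800 + 1.0000i → escape time 4
(row=1, col=0): c = -2.0000 + 0.2500i → escape time 1
(row=1, col=1): c = -1.2400 + 0.2500i → escape time 9
(row=1, col=2): c = -0.4800 + 0.2500i → escape time 9
(row=2, col=0): c = -2.0000 + -0.5000i → escape time 1
(row=2, col=1): c = -1.2400 + -0.5000i → escape time 4
(row=2, col=2): c = -0.4800 + -0.5000i → escape time 9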